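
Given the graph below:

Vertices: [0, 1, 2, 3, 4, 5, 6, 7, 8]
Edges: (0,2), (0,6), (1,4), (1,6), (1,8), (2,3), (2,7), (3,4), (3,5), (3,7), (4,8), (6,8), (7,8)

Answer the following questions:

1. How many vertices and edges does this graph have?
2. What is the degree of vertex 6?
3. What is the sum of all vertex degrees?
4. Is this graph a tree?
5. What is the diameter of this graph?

Count: 9 vertices, 13 edges.
Vertex 6 has neighbors [0, 1, 8], degree = 3.
Handshaking lemma: 2 * 13 = 26.
A tree on 9 vertices has 8 edges. This graph has 13 edges (5 extra). Not a tree.
Diameter (longest shortest path) = 4.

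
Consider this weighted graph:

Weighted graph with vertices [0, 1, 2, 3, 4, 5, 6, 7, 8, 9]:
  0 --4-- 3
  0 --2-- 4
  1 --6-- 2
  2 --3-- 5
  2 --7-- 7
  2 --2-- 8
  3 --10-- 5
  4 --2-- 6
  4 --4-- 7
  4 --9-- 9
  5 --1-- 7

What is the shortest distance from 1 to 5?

Using Dijkstra's algorithm from vertex 1:
Shortest path: 1 -> 2 -> 5
Total weight: 6 + 3 = 9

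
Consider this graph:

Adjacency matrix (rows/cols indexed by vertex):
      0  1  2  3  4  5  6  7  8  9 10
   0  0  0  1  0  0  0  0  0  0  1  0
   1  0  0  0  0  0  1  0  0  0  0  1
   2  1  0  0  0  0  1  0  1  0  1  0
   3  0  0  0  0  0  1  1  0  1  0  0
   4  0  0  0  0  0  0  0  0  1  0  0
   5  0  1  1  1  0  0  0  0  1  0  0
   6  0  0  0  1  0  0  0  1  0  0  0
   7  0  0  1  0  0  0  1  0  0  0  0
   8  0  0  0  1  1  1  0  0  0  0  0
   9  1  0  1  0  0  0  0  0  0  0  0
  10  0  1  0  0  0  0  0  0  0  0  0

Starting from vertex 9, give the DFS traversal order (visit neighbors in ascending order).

DFS from vertex 9 (neighbors processed in ascending order):
Visit order: 9, 0, 2, 5, 1, 10, 3, 6, 7, 8, 4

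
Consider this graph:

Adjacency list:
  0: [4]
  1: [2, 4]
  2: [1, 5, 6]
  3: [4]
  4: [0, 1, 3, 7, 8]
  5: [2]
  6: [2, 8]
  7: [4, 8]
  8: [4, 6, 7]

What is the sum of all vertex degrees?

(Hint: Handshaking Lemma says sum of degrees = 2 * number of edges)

Count edges: 10 edges.
By Handshaking Lemma: sum of degrees = 2 * 10 = 20.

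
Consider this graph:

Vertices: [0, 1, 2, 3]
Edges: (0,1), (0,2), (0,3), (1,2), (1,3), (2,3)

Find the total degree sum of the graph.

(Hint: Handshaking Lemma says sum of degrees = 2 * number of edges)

Count edges: 6 edges.
By Handshaking Lemma: sum of degrees = 2 * 6 = 12.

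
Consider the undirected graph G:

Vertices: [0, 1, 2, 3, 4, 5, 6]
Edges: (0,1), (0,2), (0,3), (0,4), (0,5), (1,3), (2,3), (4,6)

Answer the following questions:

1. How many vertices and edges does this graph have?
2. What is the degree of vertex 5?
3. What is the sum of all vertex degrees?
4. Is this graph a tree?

Count: 7 vertices, 8 edges.
Vertex 5 has neighbors [0], degree = 1.
Handshaking lemma: 2 * 8 = 16.
A tree on 7 vertices has 6 edges. This graph has 8 edges (2 extra). Not a tree.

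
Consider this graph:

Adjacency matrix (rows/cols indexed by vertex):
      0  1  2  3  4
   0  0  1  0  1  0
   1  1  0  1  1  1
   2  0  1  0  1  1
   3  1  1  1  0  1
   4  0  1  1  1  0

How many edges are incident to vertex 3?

Vertex 3 has neighbors [0, 1, 2, 4], so deg(3) = 4.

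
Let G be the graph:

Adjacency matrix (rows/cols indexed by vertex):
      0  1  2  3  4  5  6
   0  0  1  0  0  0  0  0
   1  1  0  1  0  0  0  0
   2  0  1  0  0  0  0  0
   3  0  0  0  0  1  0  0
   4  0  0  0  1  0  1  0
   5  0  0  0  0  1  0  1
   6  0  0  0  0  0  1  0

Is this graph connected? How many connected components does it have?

Checking connectivity: the graph has 2 connected component(s).
Components: [[0, 1, 2], [3, 4, 5, 6]]. The graph is NOT connected.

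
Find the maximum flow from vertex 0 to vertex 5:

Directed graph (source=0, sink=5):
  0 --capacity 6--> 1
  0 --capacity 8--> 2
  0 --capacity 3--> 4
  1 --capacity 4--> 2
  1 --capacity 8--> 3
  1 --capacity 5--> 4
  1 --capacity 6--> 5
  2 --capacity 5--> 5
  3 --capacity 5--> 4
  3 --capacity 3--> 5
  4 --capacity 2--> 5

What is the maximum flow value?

Computing max flow:
  Flow on (0->1): 6/6
  Flow on (0->2): 5/8
  Flow on (0->4): 2/3
  Flow on (1->5): 6/6
  Flow on (2->5): 5/5
  Flow on (4->5): 2/2
Maximum flow = 13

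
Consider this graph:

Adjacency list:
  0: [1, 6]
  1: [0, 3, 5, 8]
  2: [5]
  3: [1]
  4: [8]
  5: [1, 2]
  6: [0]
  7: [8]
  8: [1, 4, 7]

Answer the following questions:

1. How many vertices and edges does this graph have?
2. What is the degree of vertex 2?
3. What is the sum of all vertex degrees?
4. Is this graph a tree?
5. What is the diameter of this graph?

Count: 9 vertices, 8 edges.
Vertex 2 has neighbors [5], degree = 1.
Handshaking lemma: 2 * 8 = 16.
A graph is a tree iff it is connected and has exactly n-1 edges. This graph is connected (all 9 vertices in one component) and has 9-1 = 8 edges. It is a tree.
Diameter (longest shortest path) = 4.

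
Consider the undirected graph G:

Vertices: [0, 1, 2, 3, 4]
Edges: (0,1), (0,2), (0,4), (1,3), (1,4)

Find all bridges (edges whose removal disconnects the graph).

A bridge is an edge whose removal increases the number of connected components.
Bridges found: (0,2), (1,3)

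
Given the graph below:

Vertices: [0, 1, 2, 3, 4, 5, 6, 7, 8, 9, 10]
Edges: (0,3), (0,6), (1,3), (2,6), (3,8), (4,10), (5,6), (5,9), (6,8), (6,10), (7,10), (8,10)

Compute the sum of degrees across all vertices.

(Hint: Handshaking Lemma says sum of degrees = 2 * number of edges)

Count edges: 12 edges.
By Handshaking Lemma: sum of degrees = 2 * 12 = 24.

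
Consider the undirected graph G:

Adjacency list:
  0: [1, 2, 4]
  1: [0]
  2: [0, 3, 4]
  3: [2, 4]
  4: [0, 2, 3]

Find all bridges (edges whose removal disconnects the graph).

A bridge is an edge whose removal increases the number of connected components.
Bridges found: (0,1)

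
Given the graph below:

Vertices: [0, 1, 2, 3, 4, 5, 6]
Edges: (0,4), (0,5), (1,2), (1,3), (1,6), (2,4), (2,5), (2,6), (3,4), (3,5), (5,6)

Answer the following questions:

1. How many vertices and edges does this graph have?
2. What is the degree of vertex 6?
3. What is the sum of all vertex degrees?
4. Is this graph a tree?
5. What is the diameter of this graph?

Count: 7 vertices, 11 edges.
Vertex 6 has neighbors [1, 2, 5], degree = 3.
Handshaking lemma: 2 * 11 = 22.
A tree on 7 vertices has 6 edges. This graph has 11 edges (5 extra). Not a tree.
Diameter (longest shortest path) = 3.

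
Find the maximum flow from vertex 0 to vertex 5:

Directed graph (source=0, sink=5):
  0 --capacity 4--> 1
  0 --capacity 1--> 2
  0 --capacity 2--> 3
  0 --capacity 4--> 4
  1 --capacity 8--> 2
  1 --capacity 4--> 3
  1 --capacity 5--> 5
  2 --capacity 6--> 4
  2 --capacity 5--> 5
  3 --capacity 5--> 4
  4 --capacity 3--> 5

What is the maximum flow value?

Computing max flow:
  Flow on (0->1): 4/4
  Flow on (0->2): 1/1
  Flow on (0->4): 3/4
  Flow on (1->5): 4/5
  Flow on (2->5): 1/5
  Flow on (4->5): 3/3
Maximum flow = 8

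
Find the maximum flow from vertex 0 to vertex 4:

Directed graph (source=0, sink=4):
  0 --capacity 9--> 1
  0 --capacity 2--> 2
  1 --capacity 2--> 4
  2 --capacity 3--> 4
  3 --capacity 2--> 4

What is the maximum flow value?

Computing max flow:
  Flow on (0->1): 2/9
  Flow on (0->2): 2/2
  Flow on (1->4): 2/2
  Flow on (2->4): 2/3
Maximum flow = 4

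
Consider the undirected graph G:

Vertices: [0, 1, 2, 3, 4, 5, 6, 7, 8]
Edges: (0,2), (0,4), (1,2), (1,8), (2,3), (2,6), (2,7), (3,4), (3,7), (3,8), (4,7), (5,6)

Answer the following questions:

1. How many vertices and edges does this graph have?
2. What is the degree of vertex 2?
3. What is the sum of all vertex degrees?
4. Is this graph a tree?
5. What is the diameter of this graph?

Count: 9 vertices, 12 edges.
Vertex 2 has neighbors [0, 1, 3, 6, 7], degree = 5.
Handshaking lemma: 2 * 12 = 24.
A tree on 9 vertices has 8 edges. This graph has 12 edges (4 extra). Not a tree.
Diameter (longest shortest path) = 4.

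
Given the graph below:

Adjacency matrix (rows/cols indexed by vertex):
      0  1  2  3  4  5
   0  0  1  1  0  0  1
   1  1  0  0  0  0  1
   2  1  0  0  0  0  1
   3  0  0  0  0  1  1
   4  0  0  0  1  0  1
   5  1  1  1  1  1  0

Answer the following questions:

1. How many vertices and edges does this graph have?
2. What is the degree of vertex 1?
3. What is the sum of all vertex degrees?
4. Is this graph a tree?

Count: 6 vertices, 8 edges.
Vertex 1 has neighbors [0, 5], degree = 2.
Handshaking lemma: 2 * 8 = 16.
A tree on 6 vertices has 5 edges. This graph has 8 edges (3 extra). Not a tree.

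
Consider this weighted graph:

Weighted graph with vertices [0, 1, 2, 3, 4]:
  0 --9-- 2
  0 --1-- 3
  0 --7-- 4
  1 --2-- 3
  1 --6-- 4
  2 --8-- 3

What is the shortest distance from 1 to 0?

Using Dijkstra's algorithm from vertex 1:
Shortest path: 1 -> 3 -> 0
Total weight: 2 + 1 = 3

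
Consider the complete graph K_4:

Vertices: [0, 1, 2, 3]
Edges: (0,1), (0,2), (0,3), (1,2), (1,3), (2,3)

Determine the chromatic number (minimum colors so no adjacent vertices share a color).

In K_4, every vertex is adjacent to every other vertex.
Each vertex needs a unique color.
Chromatic number = 4.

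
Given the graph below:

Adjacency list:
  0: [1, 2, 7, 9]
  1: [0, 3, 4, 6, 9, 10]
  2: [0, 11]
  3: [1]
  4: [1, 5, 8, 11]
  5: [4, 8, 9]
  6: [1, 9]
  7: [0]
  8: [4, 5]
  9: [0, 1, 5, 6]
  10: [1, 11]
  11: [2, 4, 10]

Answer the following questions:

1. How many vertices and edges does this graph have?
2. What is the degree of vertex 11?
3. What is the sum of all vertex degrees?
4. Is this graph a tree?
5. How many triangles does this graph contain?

Count: 12 vertices, 17 edges.
Vertex 11 has neighbors [2, 4, 10], degree = 3.
Handshaking lemma: 2 * 17 = 34.
A tree on 12 vertices has 11 edges. This graph has 17 edges (6 extra). Not a tree.
Number of triangles = 3.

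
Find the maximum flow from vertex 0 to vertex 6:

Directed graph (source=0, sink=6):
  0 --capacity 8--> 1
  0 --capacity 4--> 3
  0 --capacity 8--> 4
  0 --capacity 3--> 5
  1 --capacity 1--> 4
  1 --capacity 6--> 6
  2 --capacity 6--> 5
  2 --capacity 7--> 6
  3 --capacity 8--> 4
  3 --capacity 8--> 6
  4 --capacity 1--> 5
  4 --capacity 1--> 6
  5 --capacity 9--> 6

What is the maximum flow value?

Computing max flow:
  Flow on (0->1): 7/8
  Flow on (0->3): 4/4
  Flow on (0->4): 1/8
  Flow on (0->5): 3/3
  Flow on (1->4): 1/1
  Flow on (1->6): 6/6
  Flow on (3->6): 4/8
  Flow on (4->5): 1/1
  Flow on (4->6): 1/1
  Flow on (5->6): 4/9
Maximum flow = 15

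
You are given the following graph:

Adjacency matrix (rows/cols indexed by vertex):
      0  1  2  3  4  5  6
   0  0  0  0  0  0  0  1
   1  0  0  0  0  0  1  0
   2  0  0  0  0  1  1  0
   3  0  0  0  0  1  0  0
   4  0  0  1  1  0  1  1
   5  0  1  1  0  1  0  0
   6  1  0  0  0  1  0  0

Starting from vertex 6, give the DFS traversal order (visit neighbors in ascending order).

DFS from vertex 6 (neighbors processed in ascending order):
Visit order: 6, 0, 4, 2, 5, 1, 3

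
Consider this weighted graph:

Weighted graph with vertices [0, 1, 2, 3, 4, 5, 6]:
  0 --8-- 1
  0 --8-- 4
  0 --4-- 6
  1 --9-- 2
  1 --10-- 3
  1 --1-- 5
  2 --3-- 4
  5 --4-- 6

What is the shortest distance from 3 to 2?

Using Dijkstra's algorithm from vertex 3:
Shortest path: 3 -> 1 -> 2
Total weight: 10 + 9 = 19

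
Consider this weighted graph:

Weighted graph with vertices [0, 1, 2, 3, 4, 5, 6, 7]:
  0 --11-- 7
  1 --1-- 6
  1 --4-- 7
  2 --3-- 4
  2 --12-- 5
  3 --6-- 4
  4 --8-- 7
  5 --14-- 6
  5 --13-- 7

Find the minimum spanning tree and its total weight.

Applying Kruskal's algorithm (sort edges by weight, add if no cycle):
  Add (1,6) w=1
  Add (2,4) w=3
  Add (1,7) w=4
  Add (3,4) w=6
  Add (4,7) w=8
  Add (0,7) w=11
  Add (2,5) w=12
  Skip (5,7) w=13 (creates cycle)
  Skip (5,6) w=14 (creates cycle)
MST weight = 45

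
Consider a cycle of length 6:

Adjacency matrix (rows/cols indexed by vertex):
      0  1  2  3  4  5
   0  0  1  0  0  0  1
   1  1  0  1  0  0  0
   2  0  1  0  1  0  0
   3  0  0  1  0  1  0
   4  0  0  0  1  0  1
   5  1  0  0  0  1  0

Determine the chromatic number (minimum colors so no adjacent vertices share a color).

This is an even cycle (C_6). Even cycles are bipartite.
Chromatic number = 2.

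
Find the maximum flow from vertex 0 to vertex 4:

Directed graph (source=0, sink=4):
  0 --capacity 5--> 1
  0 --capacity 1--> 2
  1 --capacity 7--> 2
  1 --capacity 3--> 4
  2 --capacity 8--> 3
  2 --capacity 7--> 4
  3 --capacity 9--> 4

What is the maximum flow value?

Computing max flow:
  Flow on (0->1): 5/5
  Flow on (0->2): 1/1
  Flow on (1->2): 2/7
  Flow on (1->4): 3/3
  Flow on (2->4): 3/7
Maximum flow = 6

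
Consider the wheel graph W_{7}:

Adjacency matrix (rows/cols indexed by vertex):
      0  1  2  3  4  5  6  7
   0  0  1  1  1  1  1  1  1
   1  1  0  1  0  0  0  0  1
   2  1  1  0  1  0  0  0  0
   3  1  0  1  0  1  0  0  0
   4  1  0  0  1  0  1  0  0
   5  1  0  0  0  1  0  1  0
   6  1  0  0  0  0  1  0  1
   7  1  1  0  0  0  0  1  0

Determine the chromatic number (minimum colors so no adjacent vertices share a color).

W_{7} = C_{7} plus a hub adjacent to every cycle vertex.
The outer cycle needs 3 colors (odd cycle); the hub is adjacent to all of them so needs a fresh color.
Chromatic number = 3 + 1 = 4.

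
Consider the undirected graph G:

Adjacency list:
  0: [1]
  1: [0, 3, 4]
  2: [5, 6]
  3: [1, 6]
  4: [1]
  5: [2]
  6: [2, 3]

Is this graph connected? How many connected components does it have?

Checking connectivity: the graph has 1 connected component(s).
All vertices are reachable from each other. The graph IS connected.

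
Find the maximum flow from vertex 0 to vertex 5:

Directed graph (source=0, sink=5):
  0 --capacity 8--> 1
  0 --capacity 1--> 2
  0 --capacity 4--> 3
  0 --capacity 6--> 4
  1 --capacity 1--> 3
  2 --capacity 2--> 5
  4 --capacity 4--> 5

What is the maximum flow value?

Computing max flow:
  Flow on (0->2): 1/1
  Flow on (0->4): 4/6
  Flow on (2->5): 1/2
  Flow on (4->5): 4/4
Maximum flow = 5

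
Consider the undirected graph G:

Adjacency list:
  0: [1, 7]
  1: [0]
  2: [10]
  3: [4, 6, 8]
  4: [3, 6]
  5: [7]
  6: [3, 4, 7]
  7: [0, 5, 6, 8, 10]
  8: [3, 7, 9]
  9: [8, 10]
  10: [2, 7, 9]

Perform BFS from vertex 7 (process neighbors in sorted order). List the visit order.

BFS from vertex 7 (neighbors processed in ascending order):
Visit order: 7, 0, 5, 6, 8, 10, 1, 3, 4, 9, 2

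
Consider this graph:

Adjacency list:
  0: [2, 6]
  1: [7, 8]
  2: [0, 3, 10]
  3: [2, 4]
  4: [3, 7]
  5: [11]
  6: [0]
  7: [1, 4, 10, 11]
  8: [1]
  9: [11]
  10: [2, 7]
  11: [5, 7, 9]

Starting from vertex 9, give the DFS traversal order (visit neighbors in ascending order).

DFS from vertex 9 (neighbors processed in ascending order):
Visit order: 9, 11, 5, 7, 1, 8, 4, 3, 2, 0, 6, 10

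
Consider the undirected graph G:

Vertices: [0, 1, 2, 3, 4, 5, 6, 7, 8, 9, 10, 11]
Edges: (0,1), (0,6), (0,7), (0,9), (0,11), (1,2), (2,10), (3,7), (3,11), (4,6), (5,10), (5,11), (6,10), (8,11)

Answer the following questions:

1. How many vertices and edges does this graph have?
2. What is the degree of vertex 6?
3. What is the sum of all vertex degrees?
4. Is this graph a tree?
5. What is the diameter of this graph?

Count: 12 vertices, 14 edges.
Vertex 6 has neighbors [0, 4, 10], degree = 3.
Handshaking lemma: 2 * 14 = 28.
A tree on 12 vertices has 11 edges. This graph has 14 edges (3 extra). Not a tree.
Diameter (longest shortest path) = 4.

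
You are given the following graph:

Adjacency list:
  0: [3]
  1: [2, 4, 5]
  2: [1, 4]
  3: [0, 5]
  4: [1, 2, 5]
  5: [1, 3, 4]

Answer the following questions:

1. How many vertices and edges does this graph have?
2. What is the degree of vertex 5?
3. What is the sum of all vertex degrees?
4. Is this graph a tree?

Count: 6 vertices, 7 edges.
Vertex 5 has neighbors [1, 3, 4], degree = 3.
Handshaking lemma: 2 * 7 = 14.
A tree on 6 vertices has 5 edges. This graph has 7 edges (2 extra). Not a tree.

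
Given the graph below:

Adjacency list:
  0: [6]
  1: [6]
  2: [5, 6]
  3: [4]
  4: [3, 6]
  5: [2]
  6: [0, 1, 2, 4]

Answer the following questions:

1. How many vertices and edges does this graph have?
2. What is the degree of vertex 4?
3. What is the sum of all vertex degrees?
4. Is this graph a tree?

Count: 7 vertices, 6 edges.
Vertex 4 has neighbors [3, 6], degree = 2.
Handshaking lemma: 2 * 6 = 12.
A graph is a tree iff it is connected and has exactly n-1 edges. This graph is connected (all 7 vertices in one component) and has 7-1 = 6 edges. It is a tree.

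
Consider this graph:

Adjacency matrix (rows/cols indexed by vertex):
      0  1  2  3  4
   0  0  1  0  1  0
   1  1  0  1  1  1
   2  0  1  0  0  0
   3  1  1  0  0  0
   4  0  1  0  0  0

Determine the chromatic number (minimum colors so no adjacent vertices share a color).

The graph has a maximum clique of size 3 (lower bound on chromatic number).
A valid 3-coloring: {0: 1, 1: 0, 2: 1, 3: 2, 4: 1}.
Chromatic number = 3.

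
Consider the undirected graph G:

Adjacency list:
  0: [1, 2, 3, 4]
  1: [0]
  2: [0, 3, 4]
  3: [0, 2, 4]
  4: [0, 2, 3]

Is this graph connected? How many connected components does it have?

Checking connectivity: the graph has 1 connected component(s).
All vertices are reachable from each other. The graph IS connected.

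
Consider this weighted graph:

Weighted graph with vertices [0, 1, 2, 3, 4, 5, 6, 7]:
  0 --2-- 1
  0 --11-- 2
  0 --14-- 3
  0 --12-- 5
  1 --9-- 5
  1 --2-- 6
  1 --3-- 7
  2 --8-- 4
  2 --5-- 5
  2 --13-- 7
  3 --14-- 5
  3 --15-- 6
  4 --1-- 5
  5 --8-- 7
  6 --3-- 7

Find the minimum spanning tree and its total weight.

Applying Kruskal's algorithm (sort edges by weight, add if no cycle):
  Add (4,5) w=1
  Add (0,1) w=2
  Add (1,6) w=2
  Add (1,7) w=3
  Skip (6,7) w=3 (creates cycle)
  Add (2,5) w=5
  Skip (2,4) w=8 (creates cycle)
  Add (5,7) w=8
  Skip (1,5) w=9 (creates cycle)
  Skip (0,2) w=11 (creates cycle)
  Skip (0,5) w=12 (creates cycle)
  Skip (2,7) w=13 (creates cycle)
  Add (0,3) w=14
  Skip (3,5) w=14 (creates cycle)
  Skip (3,6) w=15 (creates cycle)
MST weight = 35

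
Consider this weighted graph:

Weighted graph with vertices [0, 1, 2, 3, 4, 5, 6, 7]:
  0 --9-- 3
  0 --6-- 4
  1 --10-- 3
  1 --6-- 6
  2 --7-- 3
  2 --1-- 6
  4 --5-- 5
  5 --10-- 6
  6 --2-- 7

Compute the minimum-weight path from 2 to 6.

Using Dijkstra's algorithm from vertex 2:
Shortest path: 2 -> 6
Total weight: 1 = 1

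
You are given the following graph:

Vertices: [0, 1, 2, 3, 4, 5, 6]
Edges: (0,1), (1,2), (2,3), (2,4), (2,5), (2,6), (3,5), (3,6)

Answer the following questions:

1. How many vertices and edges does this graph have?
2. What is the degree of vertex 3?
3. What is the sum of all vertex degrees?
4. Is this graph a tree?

Count: 7 vertices, 8 edges.
Vertex 3 has neighbors [2, 5, 6], degree = 3.
Handshaking lemma: 2 * 8 = 16.
A tree on 7 vertices has 6 edges. This graph has 8 edges (2 extra). Not a tree.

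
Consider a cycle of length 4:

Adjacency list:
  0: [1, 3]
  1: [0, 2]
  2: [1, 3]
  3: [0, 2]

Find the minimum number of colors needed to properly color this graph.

This is an even cycle (C_4). Even cycles are bipartite.
Chromatic number = 2.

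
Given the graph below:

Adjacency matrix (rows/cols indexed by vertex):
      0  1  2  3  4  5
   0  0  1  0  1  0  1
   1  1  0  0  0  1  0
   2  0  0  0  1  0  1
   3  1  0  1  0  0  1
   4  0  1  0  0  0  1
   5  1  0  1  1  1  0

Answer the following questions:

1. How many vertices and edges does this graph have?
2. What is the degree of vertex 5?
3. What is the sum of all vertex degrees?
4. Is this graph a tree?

Count: 6 vertices, 8 edges.
Vertex 5 has neighbors [0, 2, 3, 4], degree = 4.
Handshaking lemma: 2 * 8 = 16.
A tree on 6 vertices has 5 edges. This graph has 8 edges (3 extra). Not a tree.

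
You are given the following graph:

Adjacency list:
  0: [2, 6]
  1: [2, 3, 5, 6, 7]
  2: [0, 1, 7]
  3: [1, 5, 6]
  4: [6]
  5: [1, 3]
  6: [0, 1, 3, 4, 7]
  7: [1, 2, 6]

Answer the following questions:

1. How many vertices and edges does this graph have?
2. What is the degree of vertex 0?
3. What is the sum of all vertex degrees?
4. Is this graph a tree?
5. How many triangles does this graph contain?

Count: 8 vertices, 12 edges.
Vertex 0 has neighbors [2, 6], degree = 2.
Handshaking lemma: 2 * 12 = 24.
A tree on 8 vertices has 7 edges. This graph has 12 edges (5 extra). Not a tree.
Number of triangles = 4.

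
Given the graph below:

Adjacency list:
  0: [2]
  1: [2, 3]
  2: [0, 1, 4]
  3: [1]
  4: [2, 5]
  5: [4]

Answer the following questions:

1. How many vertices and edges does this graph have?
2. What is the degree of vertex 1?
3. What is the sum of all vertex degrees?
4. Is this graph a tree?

Count: 6 vertices, 5 edges.
Vertex 1 has neighbors [2, 3], degree = 2.
Handshaking lemma: 2 * 5 = 10.
A graph is a tree iff it is connected and has exactly n-1 edges. This graph is connected (all 6 vertices in one component) and has 6-1 = 5 edges. It is a tree.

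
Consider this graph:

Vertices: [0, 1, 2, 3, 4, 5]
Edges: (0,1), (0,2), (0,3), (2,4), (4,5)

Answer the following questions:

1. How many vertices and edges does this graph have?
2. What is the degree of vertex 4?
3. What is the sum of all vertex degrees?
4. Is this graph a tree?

Count: 6 vertices, 5 edges.
Vertex 4 has neighbors [2, 5], degree = 2.
Handshaking lemma: 2 * 5 = 10.
A graph is a tree iff it is connected and has exactly n-1 edges. This graph is connected (all 6 vertices in one component) and has 6-1 = 5 edges. It is a tree.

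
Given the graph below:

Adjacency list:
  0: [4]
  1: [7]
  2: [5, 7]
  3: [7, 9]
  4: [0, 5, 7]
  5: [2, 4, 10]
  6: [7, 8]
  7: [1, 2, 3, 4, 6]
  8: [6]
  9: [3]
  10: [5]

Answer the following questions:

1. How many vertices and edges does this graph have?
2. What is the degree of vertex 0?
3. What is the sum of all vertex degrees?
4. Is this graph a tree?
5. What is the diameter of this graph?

Count: 11 vertices, 11 edges.
Vertex 0 has neighbors [4], degree = 1.
Handshaking lemma: 2 * 11 = 22.
A tree on 11 vertices has 10 edges. This graph has 11 edges (1 extra). Not a tree.
Diameter (longest shortest path) = 5.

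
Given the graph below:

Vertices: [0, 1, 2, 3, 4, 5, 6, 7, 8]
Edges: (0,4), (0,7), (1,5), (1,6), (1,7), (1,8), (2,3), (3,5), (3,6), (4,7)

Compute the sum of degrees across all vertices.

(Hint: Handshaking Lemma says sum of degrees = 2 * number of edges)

Count edges: 10 edges.
By Handshaking Lemma: sum of degrees = 2 * 10 = 20.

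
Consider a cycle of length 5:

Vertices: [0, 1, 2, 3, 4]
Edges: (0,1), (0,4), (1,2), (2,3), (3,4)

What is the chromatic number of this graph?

This is an odd cycle (C_5). Odd cycles are not bipartite (any 2-coloring forces two adjacent vertices to match), and 3 colors suffice.
Chromatic number = 3.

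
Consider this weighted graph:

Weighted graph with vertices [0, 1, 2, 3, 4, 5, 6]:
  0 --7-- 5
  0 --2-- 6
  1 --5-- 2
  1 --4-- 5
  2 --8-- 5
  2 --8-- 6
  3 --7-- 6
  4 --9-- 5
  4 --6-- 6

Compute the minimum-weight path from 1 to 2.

Using Dijkstra's algorithm from vertex 1:
Shortest path: 1 -> 2
Total weight: 5 = 5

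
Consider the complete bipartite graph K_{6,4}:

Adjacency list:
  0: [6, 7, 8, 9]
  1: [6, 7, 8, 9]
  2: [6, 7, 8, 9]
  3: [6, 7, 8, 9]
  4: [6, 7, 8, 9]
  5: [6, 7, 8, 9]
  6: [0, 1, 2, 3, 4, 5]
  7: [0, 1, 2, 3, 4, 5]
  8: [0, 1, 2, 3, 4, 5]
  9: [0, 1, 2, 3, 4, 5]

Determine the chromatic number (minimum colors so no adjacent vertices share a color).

K_{6,4} is bipartite: vertices split into two independent sets of size 6 and 4.
Color one set 0, the other 1. No adjacent vertices share a color.
Chromatic number = 2.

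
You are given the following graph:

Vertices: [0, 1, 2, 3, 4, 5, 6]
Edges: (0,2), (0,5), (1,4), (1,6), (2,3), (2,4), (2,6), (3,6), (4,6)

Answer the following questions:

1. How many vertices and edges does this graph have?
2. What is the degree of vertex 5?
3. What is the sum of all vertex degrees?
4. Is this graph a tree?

Count: 7 vertices, 9 edges.
Vertex 5 has neighbors [0], degree = 1.
Handshaking lemma: 2 * 9 = 18.
A tree on 7 vertices has 6 edges. This graph has 9 edges (3 extra). Not a tree.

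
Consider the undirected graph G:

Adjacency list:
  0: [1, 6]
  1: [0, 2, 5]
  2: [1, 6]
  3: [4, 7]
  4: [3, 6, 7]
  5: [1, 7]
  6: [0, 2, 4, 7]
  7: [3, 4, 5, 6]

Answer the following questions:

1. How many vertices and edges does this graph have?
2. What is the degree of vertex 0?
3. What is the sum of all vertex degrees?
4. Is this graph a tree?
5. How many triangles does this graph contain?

Count: 8 vertices, 11 edges.
Vertex 0 has neighbors [1, 6], degree = 2.
Handshaking lemma: 2 * 11 = 22.
A tree on 8 vertices has 7 edges. This graph has 11 edges (4 extra). Not a tree.
Number of triangles = 2.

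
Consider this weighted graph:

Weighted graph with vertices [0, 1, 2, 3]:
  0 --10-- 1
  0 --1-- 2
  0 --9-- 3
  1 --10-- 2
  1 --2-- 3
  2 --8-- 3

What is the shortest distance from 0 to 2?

Using Dijkstra's algorithm from vertex 0:
Shortest path: 0 -> 2
Total weight: 1 = 1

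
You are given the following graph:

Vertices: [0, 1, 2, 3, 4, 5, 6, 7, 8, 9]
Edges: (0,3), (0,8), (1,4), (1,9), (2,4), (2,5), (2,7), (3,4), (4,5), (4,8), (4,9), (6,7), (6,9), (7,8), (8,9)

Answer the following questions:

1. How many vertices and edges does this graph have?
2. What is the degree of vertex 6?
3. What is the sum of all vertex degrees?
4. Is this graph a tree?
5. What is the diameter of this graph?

Count: 10 vertices, 15 edges.
Vertex 6 has neighbors [7, 9], degree = 2.
Handshaking lemma: 2 * 15 = 30.
A tree on 10 vertices has 9 edges. This graph has 15 edges (6 extra). Not a tree.
Diameter (longest shortest path) = 3.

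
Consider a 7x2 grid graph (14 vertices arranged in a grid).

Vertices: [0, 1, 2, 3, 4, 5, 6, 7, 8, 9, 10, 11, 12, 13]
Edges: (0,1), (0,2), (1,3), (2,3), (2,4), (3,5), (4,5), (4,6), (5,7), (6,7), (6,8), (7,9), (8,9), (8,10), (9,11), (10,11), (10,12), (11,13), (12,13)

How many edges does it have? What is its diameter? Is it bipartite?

A 7x2 grid has 12 vertical edges and 7 horizontal edges.
Total edges = 12 + 7 = 19.
Diameter = (7-1) + (2-1) = 7 (corner to opposite corner).
Grid graphs are bipartite (checkerboard coloring).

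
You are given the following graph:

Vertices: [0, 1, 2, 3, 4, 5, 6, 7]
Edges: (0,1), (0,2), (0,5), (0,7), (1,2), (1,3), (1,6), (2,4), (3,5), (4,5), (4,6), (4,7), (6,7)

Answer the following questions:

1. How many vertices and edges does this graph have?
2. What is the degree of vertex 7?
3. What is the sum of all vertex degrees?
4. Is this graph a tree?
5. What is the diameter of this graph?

Count: 8 vertices, 13 edges.
Vertex 7 has neighbors [0, 4, 6], degree = 3.
Handshaking lemma: 2 * 13 = 26.
A tree on 8 vertices has 7 edges. This graph has 13 edges (6 extra). Not a tree.
Diameter (longest shortest path) = 3.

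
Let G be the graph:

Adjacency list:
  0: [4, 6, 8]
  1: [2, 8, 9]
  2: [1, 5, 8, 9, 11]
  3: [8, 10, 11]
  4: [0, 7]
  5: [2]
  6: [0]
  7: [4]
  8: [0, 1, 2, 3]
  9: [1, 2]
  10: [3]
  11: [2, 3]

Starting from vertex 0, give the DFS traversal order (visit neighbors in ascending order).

DFS from vertex 0 (neighbors processed in ascending order):
Visit order: 0, 4, 7, 6, 8, 1, 2, 5, 9, 11, 3, 10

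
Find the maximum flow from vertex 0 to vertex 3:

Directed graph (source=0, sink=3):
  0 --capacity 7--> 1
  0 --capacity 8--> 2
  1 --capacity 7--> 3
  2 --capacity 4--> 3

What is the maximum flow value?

Computing max flow:
  Flow on (0->1): 7/7
  Flow on (0->2): 4/8
  Flow on (1->3): 7/7
  Flow on (2->3): 4/4
Maximum flow = 11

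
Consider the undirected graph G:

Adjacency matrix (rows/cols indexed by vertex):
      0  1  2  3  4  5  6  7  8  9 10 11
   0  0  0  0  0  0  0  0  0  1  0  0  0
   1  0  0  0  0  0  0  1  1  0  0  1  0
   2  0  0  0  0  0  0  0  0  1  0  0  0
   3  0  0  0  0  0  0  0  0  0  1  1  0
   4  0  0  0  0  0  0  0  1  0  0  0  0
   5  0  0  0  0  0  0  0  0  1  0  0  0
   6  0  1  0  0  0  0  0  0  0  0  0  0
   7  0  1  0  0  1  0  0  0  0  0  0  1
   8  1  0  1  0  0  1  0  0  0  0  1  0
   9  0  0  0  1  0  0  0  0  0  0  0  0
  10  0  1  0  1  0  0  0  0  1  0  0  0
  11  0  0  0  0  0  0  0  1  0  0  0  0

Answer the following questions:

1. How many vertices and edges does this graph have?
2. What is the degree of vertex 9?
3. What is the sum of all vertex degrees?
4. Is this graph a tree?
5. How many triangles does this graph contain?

Count: 12 vertices, 11 edges.
Vertex 9 has neighbors [3], degree = 1.
Handshaking lemma: 2 * 11 = 22.
A graph is a tree iff it is connected and has exactly n-1 edges. This graph is connected (all 12 vertices in one component) and has 12-1 = 11 edges. It is a tree.
Number of triangles = 0.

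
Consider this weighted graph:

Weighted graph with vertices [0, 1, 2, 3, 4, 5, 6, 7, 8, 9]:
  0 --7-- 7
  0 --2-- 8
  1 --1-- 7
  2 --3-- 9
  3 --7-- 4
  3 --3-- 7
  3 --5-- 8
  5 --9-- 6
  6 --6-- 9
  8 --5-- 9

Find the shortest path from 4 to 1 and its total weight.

Using Dijkstra's algorithm from vertex 4:
Shortest path: 4 -> 3 -> 7 -> 1
Total weight: 7 + 3 + 1 = 11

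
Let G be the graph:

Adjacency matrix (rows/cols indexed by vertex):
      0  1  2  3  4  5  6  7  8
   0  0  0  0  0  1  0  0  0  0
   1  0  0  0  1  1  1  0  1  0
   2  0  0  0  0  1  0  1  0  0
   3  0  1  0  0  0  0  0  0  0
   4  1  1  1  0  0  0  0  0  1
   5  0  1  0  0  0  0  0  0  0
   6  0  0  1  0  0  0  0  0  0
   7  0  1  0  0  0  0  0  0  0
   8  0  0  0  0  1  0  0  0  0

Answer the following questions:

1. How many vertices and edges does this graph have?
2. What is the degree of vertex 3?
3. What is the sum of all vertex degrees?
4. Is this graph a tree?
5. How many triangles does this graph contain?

Count: 9 vertices, 8 edges.
Vertex 3 has neighbors [1], degree = 1.
Handshaking lemma: 2 * 8 = 16.
A graph is a tree iff it is connected and has exactly n-1 edges. This graph is connected (all 9 vertices in one component) and has 9-1 = 8 edges. It is a tree.
Number of triangles = 0.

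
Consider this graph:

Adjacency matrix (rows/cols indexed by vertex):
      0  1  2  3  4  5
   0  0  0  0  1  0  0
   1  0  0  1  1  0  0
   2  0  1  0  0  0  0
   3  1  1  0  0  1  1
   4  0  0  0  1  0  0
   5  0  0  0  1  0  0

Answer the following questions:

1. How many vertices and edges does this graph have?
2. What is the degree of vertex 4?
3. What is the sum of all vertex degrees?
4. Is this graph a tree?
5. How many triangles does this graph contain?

Count: 6 vertices, 5 edges.
Vertex 4 has neighbors [3], degree = 1.
Handshaking lemma: 2 * 5 = 10.
A graph is a tree iff it is connected and has exactly n-1 edges. This graph is connected (all 6 vertices in one component) and has 6-1 = 5 edges. It is a tree.
Number of triangles = 0.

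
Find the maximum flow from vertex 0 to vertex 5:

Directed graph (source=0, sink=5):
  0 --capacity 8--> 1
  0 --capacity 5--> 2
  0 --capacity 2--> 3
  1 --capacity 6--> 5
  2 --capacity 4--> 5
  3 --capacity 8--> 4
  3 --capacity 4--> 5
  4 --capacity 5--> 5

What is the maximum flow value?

Computing max flow:
  Flow on (0->1): 6/8
  Flow on (0->2): 4/5
  Flow on (0->3): 2/2
  Flow on (1->5): 6/6
  Flow on (2->5): 4/4
  Flow on (3->5): 2/4
Maximum flow = 12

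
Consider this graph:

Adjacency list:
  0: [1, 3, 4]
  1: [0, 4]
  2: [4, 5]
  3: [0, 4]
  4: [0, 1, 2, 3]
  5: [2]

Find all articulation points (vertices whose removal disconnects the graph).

An articulation point is a vertex whose removal disconnects the graph.
Articulation points: [2, 4]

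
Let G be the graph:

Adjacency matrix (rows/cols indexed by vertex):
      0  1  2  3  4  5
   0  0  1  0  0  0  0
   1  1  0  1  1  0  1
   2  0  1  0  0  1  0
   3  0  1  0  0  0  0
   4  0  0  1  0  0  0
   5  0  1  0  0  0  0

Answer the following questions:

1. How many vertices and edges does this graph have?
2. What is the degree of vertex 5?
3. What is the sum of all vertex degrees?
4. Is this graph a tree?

Count: 6 vertices, 5 edges.
Vertex 5 has neighbors [1], degree = 1.
Handshaking lemma: 2 * 5 = 10.
A graph is a tree iff it is connected and has exactly n-1 edges. This graph is connected (all 6 vertices in one component) and has 6-1 = 5 edges. It is a tree.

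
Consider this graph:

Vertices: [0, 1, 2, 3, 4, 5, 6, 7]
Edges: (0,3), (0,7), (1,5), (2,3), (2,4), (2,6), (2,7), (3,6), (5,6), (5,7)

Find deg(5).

Vertex 5 has neighbors [1, 6, 7], so deg(5) = 3.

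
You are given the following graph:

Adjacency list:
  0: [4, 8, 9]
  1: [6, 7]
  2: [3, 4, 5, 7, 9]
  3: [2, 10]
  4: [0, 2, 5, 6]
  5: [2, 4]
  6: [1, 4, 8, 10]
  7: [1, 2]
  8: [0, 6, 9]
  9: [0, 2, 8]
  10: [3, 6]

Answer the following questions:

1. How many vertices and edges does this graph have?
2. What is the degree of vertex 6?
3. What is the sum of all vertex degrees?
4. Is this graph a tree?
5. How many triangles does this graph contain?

Count: 11 vertices, 16 edges.
Vertex 6 has neighbors [1, 4, 8, 10], degree = 4.
Handshaking lemma: 2 * 16 = 32.
A tree on 11 vertices has 10 edges. This graph has 16 edges (6 extra). Not a tree.
Number of triangles = 2.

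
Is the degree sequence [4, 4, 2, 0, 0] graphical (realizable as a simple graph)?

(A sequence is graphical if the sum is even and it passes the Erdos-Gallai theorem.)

Sum of degrees = 10. Sum is even but fails Erdos-Gallai. The sequence is NOT graphical.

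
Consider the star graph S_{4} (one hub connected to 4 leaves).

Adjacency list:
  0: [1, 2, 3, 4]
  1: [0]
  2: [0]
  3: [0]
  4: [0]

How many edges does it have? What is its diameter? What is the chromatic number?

Star graph S_{4}: the hub connects to all 4 leaves.
Edges = 4.
Diameter = 2 (any leaf to hub is 1, leaf to leaf through hub is 2).
Star graphs are bipartite (hub vs leaves), so chromatic number = 2.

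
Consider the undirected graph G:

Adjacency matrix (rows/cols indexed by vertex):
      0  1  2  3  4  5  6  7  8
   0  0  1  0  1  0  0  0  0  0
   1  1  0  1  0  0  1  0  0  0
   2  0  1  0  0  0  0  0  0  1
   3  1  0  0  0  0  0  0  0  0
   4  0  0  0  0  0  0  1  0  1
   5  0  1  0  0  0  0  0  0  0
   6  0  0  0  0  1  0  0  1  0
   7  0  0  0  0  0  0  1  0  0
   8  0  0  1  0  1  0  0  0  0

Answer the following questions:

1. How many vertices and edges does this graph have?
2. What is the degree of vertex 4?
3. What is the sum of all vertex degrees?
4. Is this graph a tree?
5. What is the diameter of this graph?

Count: 9 vertices, 8 edges.
Vertex 4 has neighbors [6, 8], degree = 2.
Handshaking lemma: 2 * 8 = 16.
A graph is a tree iff it is connected and has exactly n-1 edges. This graph is connected (all 9 vertices in one component) and has 9-1 = 8 edges. It is a tree.
Diameter (longest shortest path) = 7.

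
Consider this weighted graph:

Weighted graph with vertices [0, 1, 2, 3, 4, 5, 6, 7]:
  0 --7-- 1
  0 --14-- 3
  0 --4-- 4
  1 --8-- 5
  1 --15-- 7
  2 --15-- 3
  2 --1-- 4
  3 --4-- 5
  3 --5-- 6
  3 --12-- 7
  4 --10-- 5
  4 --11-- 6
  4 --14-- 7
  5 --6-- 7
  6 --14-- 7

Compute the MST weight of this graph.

Applying Kruskal's algorithm (sort edges by weight, add if no cycle):
  Add (2,4) w=1
  Add (0,4) w=4
  Add (3,5) w=4
  Add (3,6) w=5
  Add (5,7) w=6
  Add (0,1) w=7
  Add (1,5) w=8
  Skip (4,5) w=10 (creates cycle)
  Skip (4,6) w=11 (creates cycle)
  Skip (3,7) w=12 (creates cycle)
  Skip (0,3) w=14 (creates cycle)
  Skip (4,7) w=14 (creates cycle)
  Skip (6,7) w=14 (creates cycle)
  Skip (1,7) w=15 (creates cycle)
  Skip (2,3) w=15 (creates cycle)
MST weight = 35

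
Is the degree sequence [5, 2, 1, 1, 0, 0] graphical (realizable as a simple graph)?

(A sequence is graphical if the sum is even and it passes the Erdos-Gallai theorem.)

Sum of degrees = 9. Sum is odd, so the sequence is NOT graphical.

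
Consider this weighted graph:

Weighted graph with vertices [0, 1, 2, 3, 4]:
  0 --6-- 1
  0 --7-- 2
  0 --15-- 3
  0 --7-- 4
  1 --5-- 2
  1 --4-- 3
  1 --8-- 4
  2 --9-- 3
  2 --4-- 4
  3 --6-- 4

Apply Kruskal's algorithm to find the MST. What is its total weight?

Applying Kruskal's algorithm (sort edges by weight, add if no cycle):
  Add (1,3) w=4
  Add (2,4) w=4
  Add (1,2) w=5
  Add (0,1) w=6
  Skip (3,4) w=6 (creates cycle)
  Skip (0,2) w=7 (creates cycle)
  Skip (0,4) w=7 (creates cycle)
  Skip (1,4) w=8 (creates cycle)
  Skip (2,3) w=9 (creates cycle)
  Skip (0,3) w=15 (creates cycle)
MST weight = 19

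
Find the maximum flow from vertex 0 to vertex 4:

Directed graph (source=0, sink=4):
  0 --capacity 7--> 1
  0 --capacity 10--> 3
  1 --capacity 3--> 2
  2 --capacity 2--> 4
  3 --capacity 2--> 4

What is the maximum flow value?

Computing max flow:
  Flow on (0->1): 2/7
  Flow on (0->3): 2/10
  Flow on (1->2): 2/3
  Flow on (2->4): 2/2
  Flow on (3->4): 2/2
Maximum flow = 4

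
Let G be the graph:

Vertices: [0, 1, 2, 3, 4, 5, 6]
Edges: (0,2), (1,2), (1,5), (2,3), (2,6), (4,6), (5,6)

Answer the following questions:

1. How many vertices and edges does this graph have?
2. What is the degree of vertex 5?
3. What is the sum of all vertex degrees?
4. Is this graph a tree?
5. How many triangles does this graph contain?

Count: 7 vertices, 7 edges.
Vertex 5 has neighbors [1, 6], degree = 2.
Handshaking lemma: 2 * 7 = 14.
A tree on 7 vertices has 6 edges. This graph has 7 edges (1 extra). Not a tree.
Number of triangles = 0.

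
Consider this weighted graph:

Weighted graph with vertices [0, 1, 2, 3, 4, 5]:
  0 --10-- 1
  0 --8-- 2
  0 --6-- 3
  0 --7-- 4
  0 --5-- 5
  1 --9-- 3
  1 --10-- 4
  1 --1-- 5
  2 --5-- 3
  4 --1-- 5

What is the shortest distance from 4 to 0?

Using Dijkstra's algorithm from vertex 4:
Shortest path: 4 -> 5 -> 0
Total weight: 1 + 5 = 6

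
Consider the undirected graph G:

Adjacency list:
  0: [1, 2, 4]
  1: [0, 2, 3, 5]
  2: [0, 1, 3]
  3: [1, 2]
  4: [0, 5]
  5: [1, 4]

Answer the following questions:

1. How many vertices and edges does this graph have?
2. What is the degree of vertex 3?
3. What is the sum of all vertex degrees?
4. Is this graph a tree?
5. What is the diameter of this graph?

Count: 6 vertices, 8 edges.
Vertex 3 has neighbors [1, 2], degree = 2.
Handshaking lemma: 2 * 8 = 16.
A tree on 6 vertices has 5 edges. This graph has 8 edges (3 extra). Not a tree.
Diameter (longest shortest path) = 3.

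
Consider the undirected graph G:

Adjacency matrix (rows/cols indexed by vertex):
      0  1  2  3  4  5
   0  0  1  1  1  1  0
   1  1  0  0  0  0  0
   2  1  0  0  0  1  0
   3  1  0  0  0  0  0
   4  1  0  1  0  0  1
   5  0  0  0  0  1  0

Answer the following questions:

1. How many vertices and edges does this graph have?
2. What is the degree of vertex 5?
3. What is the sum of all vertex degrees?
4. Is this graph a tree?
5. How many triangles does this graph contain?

Count: 6 vertices, 6 edges.
Vertex 5 has neighbors [4], degree = 1.
Handshaking lemma: 2 * 6 = 12.
A tree on 6 vertices has 5 edges. This graph has 6 edges (1 extra). Not a tree.
Number of triangles = 1.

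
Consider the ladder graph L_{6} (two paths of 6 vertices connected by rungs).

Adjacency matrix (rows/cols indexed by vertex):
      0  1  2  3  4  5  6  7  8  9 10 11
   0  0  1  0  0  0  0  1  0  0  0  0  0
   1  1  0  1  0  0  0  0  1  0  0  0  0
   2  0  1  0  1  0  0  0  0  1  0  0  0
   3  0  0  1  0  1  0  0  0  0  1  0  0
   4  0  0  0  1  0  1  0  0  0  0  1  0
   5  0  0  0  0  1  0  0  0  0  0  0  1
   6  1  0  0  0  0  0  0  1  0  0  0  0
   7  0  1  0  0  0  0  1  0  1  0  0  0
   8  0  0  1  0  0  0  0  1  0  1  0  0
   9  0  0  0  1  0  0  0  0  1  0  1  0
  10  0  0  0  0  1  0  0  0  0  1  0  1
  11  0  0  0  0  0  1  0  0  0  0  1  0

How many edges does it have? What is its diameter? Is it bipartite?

Ladder graph L_{6}: 6 rungs + 2 * (6-1) path edges = 6 + 10 = 16 edges.
Diameter = 6.
Ladder graphs are bipartite (alternating coloring along each path).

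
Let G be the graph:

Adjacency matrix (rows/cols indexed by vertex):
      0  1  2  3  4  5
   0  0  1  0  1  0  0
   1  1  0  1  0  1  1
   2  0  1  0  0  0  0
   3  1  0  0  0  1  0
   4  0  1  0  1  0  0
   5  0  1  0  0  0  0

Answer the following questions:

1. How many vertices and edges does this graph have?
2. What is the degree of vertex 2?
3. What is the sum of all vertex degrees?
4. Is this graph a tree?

Count: 6 vertices, 6 edges.
Vertex 2 has neighbors [1], degree = 1.
Handshaking lemma: 2 * 6 = 12.
A tree on 6 vertices has 5 edges. This graph has 6 edges (1 extra). Not a tree.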